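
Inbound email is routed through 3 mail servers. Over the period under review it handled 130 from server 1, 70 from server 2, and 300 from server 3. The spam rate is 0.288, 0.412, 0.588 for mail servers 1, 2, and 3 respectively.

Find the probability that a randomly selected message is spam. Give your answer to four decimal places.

P(S) ≈ 0.4854

Total: 130 + 70 + 300 = 500.
P(1) = 130/500 = 0.26. P(2) = 70/500 = 0.14. P(3) = 300/500 = 0.6.
P(S) = P(S|1)·P(1) + P(S|2)·P(2) + P(S|3)·P(3)
      = 0.288·0.26 + 0.412·0.14 + 0.588·0.6
      = 0.07488 + 0.05768 + 0.3528 = 0.48536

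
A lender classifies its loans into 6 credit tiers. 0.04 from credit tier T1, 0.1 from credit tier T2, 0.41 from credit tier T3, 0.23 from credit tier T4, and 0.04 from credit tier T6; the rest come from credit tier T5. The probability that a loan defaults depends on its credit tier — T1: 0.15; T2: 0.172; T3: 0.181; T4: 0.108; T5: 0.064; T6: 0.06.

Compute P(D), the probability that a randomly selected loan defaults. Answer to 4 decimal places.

P(T5) = 1 − (0.04 + 0.1 + 0.41 + 0.23 + 0.04) = 0.18.
Using total probability over the partition,
P(D) = P(D|T1)·P(T1) + P(D|T2)·P(T2) + P(D|T3)·P(T3) + P(D|T4)·P(T4) + P(D|T5)·P(T5) + P(D|T6)·P(T6)
      = 0.15·0.04 + 0.172·0.1 + 0.181·0.41 + 0.108·0.23 + 0.064·0.18 + 0.06·0.04
      = 0.006 + 0.0172 + 0.07421 + 0.02484 + 0.01152 + 0.0024 = 0.13617

0.1362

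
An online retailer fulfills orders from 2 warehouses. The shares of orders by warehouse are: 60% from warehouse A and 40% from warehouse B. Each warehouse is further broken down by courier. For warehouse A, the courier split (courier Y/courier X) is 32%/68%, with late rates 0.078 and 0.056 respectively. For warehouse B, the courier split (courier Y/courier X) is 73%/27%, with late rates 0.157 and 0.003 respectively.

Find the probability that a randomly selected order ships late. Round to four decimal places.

0.0840

P(L|A) = 0.32·0.078 + 0.68·0.056 = 0.02496 + 0.03808 = 0.06304
P(L|B) = 0.73·0.157 + 0.27·0.003 = 0.11461 + 0.00081 = 0.11542
By total probability over the outer partition,
P(L) = 0.6·0.06304 + 0.4·0.11542
      = 0.037824 + 0.046168 = 0.083992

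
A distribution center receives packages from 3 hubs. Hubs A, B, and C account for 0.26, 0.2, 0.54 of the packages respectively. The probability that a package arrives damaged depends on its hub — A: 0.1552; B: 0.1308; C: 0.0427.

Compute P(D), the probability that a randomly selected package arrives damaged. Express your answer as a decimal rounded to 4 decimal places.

0.0896

P(D) = P(D|A)·P(A) + P(D|B)·P(B) + P(D|C)·P(C)
      = 0.1552·0.26 + 0.1308·0.2 + 0.0427·0.54
      = 0.040352 + 0.02616 + 0.023058 = 0.08957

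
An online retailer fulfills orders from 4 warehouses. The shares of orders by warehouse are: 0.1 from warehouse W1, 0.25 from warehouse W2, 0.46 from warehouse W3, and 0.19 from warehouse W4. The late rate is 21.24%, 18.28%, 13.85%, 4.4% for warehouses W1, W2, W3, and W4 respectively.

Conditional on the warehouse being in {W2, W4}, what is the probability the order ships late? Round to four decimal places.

Let S = {W2, W4}.
P(S) = 0.25 + 0.19 = 0.44.
P(L ∩ S) = 0.1828·0.25 + 0.044·0.19 = 0.0457 + 0.00836 = 0.05406.
P(L | S) = 0.05406 / 0.44 = 0.122864…

P(L|S) ≈ 0.1229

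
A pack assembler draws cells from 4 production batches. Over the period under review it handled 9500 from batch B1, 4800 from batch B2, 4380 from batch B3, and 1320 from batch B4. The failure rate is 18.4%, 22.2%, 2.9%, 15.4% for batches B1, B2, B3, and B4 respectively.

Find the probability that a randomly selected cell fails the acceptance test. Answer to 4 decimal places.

Total: 9500 + 4800 + 4380 + 1320 = 20000.
P(B1) = 9500/20000 = 0.475. P(B2) = 4800/20000 = 0.24. P(B3) = 4380/20000 = 0.219. P(B4) = 1320/20000 = 0.066.
By the law of total probability,
P(F) = P(F|B1)·P(B1) + P(F|B2)·P(B2) + P(F|B3)·P(B3) + P(F|B4)·P(B4)
      = 0.184·0.475 + 0.222·0.24 + 0.029·0.219 + 0.154·0.066
      = 0.0874 + 0.05328 + 0.006351 + 0.010164 = 0.157195

P(F) ≈ 0.1572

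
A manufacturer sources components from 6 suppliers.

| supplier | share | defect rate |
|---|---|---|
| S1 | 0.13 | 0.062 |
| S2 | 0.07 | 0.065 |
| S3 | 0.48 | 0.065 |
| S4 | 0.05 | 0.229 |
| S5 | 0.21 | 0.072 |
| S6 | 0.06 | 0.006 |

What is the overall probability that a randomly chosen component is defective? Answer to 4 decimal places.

P(D) = P(D|S1)·P(S1) + P(D|S2)·P(S2) + P(D|S3)·P(S3) + P(D|S4)·P(S4) + P(D|S5)·P(S5) + P(D|S6)·P(S6)
      = 0.062·0.13 + 0.065·0.07 + 0.065·0.48 + 0.229·0.05 + 0.072·0.21 + 0.006·0.06
      = 0.00806 + 0.00455 + 0.0312 + 0.01145 + 0.01512 + 0.00036 = 0.07074

0.0707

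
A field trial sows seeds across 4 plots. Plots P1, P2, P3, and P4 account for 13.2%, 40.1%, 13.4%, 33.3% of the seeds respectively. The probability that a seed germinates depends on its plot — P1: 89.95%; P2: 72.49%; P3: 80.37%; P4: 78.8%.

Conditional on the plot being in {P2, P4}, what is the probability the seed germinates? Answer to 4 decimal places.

P(G|S) ≈ 0.7535

Let S = {P2, P4}.
P(S) = 0.401 + 0.333 = 0.734.
P(G ∩ S) = 0.7249·0.401 + 0.788·0.333 = 0.2906849 + 0.262404 = 0.5530889.
P(G | S) = 0.5530889 / 0.734 = 0.753527…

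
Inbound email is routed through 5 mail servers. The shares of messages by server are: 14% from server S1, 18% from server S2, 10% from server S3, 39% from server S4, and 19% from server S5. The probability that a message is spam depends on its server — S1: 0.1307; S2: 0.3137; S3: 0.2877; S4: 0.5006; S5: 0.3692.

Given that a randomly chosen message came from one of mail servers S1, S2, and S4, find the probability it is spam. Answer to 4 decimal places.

0.3803

Let J = {S1, S2, S4}.
P(J) = 0.14 + 0.18 + 0.39 = 0.71.
P(S ∩ J) = 0.1307·0.14 + 0.3137·0.18 + 0.5006·0.39 = 0.018298 + 0.056466 + 0.195234 = 0.269998.
P(S | J) = 0.269998 / 0.71 = 0.380279…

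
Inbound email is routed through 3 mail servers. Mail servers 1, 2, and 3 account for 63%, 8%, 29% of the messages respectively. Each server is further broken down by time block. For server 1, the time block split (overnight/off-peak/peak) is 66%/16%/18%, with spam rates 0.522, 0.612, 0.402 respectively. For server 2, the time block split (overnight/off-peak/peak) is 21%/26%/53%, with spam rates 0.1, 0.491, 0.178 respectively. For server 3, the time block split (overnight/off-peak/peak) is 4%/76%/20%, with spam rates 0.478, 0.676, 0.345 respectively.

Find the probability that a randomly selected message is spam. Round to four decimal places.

P(S) ≈ 0.5183

P(S|1) = 0.66·0.522 + 0.16·0.612 + 0.18·0.402 = 0.34452 + 0.09792 + 0.07236 = 0.5148
P(S|2) = 0.21·0.1 + 0.26·0.491 + 0.53·0.178 = 0.021 + 0.12766 + 0.09434 = 0.243
P(S|3) = 0.04·0.478 + 0.76·0.676 + 0.2·0.345 = 0.01912 + 0.51376 + 0.069 = 0.60188
Then overall,
P(S) = 0.63·0.5148 + 0.08·0.243 + 0.29·0.60188
      = 0.324324 + 0.01944 + 0.1745452 = 0.5183092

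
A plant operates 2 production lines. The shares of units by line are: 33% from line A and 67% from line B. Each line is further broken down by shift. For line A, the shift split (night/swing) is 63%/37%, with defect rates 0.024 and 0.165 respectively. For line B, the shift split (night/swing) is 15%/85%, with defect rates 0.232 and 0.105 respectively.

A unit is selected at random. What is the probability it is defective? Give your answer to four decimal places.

P(D) ≈ 0.1082

P(D|A) = 0.63·0.024 + 0.37·0.165 = 0.01512 + 0.06105 = 0.07617
P(D|B) = 0.15·0.232 + 0.85·0.105 = 0.0348 + 0.08925 = 0.12405
Then overall,
P(D) = 0.33·0.07617 + 0.67·0.12405
      = 0.0251361 + 0.0831135 = 0.1082496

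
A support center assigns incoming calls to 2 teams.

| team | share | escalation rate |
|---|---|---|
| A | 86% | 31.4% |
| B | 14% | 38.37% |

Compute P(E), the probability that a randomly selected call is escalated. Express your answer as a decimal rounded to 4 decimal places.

0.3238

P(E) = P(E|A)·P(A) + P(E|B)·P(B)
      = 0.314·0.86 + 0.3837·0.14
      = 0.27004 + 0.053718 = 0.323758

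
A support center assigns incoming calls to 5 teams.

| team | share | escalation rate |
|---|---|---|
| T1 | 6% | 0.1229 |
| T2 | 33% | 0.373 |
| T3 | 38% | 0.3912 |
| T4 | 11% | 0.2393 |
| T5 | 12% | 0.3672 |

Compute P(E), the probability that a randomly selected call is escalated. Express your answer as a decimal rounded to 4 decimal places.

P(E) ≈ 0.3495

P(E) = P(E|T1)·P(T1) + P(E|T2)·P(T2) + P(E|T3)·P(T3) + P(E|T4)·P(T4) + P(E|T5)·P(T5)
      = 0.1229·0.06 + 0.373·0.33 + 0.3912·0.38 + 0.2393·0.11 + 0.3672·0.12
      = 0.007374 + 0.12309 + 0.148656 + 0.026323 + 0.044064 = 0.349507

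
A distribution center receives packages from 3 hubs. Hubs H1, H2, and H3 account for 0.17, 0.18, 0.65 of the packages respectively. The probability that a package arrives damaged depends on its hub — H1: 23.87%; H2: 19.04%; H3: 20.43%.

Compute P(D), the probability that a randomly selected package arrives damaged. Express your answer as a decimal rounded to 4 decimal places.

0.2076

By the law of total probability,
P(D) = P(D|H1)·P(H1) + P(D|H2)·P(H2) + P(D|H3)·P(H3)
      = 0.2387·0.17 + 0.1904·0.18 + 0.2043·0.65
      = 0.040579 + 0.034272 + 0.132795 = 0.207646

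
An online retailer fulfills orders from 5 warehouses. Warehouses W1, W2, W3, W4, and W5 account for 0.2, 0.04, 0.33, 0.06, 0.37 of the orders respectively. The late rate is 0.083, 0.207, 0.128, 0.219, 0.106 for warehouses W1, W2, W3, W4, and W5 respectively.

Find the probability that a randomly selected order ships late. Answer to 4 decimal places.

Using total probability over the partition,
P(L) = P(L|W1)·P(W1) + P(L|W2)·P(W2) + P(L|W3)·P(W3) + P(L|W4)·P(W4) + P(L|W5)·P(W5)
      = 0.083·0.2 + 0.207·0.04 + 0.128·0.33 + 0.219·0.06 + 0.106·0.37
      = 0.0166 + 0.00828 + 0.04224 + 0.01314 + 0.03922 = 0.11948

P(L) ≈ 0.1195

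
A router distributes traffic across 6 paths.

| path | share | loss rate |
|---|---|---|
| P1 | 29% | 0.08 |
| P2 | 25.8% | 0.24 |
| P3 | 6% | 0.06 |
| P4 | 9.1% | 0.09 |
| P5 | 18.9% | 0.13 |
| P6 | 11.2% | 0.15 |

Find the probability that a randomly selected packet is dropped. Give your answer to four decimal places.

P(L) = P(L|P1)·P(P1) + P(L|P2)·P(P2) + P(L|P3)·P(P3) + P(L|P4)·P(P4) + P(L|P5)·P(P5) + P(L|P6)·P(P6)
      = 0.08·0.29 + 0.24·0.258 + 0.06·0.06 + 0.09·0.091 + 0.13·0.189 + 0.15·0.112
      = 0.0232 + 0.06192 + 0.0036 + 0.00819 + 0.02457 + 0.0168 = 0.13828

0.1383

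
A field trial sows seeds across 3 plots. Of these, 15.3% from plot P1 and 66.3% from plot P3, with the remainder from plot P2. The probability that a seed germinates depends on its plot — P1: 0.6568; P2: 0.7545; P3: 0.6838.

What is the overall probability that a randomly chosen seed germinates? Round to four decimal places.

P(G) ≈ 0.6927

P(P2) = 1 − (0.153 + 0.663) = 0.184.
P(G) = P(G|P1)·P(P1) + P(G|P2)·P(P2) + P(G|P3)·P(P3)
      = 0.6568·0.153 + 0.7545·0.184 + 0.6838·0.663
      = 0.1004904 + 0.138828 + 0.4533594 = 0.6926778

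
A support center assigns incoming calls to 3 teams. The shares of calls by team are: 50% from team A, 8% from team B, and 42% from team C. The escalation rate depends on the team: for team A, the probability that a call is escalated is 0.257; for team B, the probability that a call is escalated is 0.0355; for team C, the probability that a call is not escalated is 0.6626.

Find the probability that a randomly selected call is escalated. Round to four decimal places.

P(E|C) = 1 − 0.6626 = 0.3374.
P(E) = P(E|A)·P(A) + P(E|B)·P(B) + P(E|C)·P(C)
      = 0.257·0.5 + 0.0355·0.08 + 0.3374·0.42
      = 0.1285 + 0.00284 + 0.141708 = 0.273048

P(E) ≈ 0.2730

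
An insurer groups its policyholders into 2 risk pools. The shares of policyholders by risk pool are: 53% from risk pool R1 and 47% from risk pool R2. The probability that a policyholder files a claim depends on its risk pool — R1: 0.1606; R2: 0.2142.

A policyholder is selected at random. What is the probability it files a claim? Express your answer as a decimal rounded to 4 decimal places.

Summing over the partition,
P(C) = P(C|R1)·P(R1) + P(C|R2)·P(R2)
      = 0.1606·0.53 + 0.2142·0.47
      = 0.085118 + 0.100674 = 0.185792

P(C) ≈ 0.1858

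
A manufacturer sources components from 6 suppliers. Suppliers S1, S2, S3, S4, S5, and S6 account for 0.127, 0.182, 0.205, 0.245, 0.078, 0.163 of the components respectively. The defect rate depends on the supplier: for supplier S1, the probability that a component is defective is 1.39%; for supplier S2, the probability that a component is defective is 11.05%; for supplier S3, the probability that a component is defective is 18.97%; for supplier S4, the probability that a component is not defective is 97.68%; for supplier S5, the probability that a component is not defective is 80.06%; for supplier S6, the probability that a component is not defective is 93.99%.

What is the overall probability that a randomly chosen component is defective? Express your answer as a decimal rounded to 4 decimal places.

0.0918

P(D|S4) = 1 − 0.9768 = 0.0232.
P(D|S5) = 1 − 0.8006 = 0.1994.
P(D|S6) = 1 − 0.9399 = 0.0601.
P(D) = P(D|S1)·P(S1) + P(D|S2)·P(S2) + P(D|S3)·P(S3) + P(D|S4)·P(S4) + P(D|S5)·P(S5) + P(D|S6)·P(S6)
      = 0.0139·0.127 + 0.1105·0.182 + 0.1897·0.205 + 0.0232·0.245 + 0.1994·0.078 + 0.0601·0.163
      = 0.0017653 + 0.020111 + 0.0388885 + 0.005684 + 0.0155532 + 0.0097963 = 0.0917983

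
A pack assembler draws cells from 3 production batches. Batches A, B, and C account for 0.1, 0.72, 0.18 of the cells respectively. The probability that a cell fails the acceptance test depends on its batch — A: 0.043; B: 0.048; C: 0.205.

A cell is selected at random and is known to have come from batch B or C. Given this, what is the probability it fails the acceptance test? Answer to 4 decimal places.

P(F|S) ≈ 0.0794

Let S = {B, C}.
P(S) = 0.72 + 0.18 = 0.9.
P(F ∩ S) = 0.048·0.72 + 0.205·0.18 = 0.03456 + 0.0369 = 0.07146.
P(F | S) = 0.07146 / 0.9 = 0.079400…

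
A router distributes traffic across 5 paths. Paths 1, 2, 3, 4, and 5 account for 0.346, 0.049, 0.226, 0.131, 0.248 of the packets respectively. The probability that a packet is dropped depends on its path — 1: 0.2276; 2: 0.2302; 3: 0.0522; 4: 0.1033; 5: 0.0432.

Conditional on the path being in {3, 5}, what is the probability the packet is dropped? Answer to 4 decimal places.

0.0475

Let S = {3, 5}.
P(S) = 0.226 + 0.248 = 0.474.
P(L ∩ S) = 0.0522·0.226 + 0.0432·0.248 = 0.0117972 + 0.0107136 = 0.0225108.
P(L | S) = 0.0225108 / 0.474 = 0.047491…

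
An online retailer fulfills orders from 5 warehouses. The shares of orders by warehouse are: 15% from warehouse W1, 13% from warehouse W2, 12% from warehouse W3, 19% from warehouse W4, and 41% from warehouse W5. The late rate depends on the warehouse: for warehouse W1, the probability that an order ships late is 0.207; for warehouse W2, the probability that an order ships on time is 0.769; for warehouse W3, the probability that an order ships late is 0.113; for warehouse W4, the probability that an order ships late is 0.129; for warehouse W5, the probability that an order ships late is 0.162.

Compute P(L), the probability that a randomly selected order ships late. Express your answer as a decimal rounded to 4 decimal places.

P(L) ≈ 0.1656

P(L|W2) = 1 − 0.769 = 0.231.
P(L) = P(L|W1)·P(W1) + P(L|W2)·P(W2) + P(L|W3)·P(W3) + P(L|W4)·P(W4) + P(L|W5)·P(W5)
      = 0.207·0.15 + 0.231·0.13 + 0.113·0.12 + 0.129·0.19 + 0.162·0.41
      = 0.03105 + 0.03003 + 0.01356 + 0.02451 + 0.06642 = 0.16557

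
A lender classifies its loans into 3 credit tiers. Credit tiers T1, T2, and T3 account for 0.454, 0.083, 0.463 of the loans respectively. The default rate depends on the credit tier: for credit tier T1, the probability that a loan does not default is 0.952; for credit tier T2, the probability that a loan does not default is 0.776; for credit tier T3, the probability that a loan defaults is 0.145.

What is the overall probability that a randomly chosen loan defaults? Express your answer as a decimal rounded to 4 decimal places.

P(D|T1) = 1 − 0.952 = 0.048.
P(D|T2) = 1 − 0.776 = 0.224.
By the law of total probability,
P(D) = P(D|T1)·P(T1) + P(D|T2)·P(T2) + P(D|T3)·P(T3)
      = 0.048·0.454 + 0.224·0.083 + 0.145·0.463
      = 0.021792 + 0.018592 + 0.067135 = 0.107519

P(D) ≈ 0.1075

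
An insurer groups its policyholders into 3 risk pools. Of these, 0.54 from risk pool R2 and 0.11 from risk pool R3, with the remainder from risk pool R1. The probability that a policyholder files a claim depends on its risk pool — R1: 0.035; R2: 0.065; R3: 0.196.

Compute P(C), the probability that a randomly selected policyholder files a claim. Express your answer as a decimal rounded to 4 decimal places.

P(R1) = 1 − (0.54 + 0.11) = 0.35.
Using total probability over the partition,
P(C) = P(C|R1)·P(R1) + P(C|R2)·P(R2) + P(C|R3)·P(R3)
      = 0.035·0.35 + 0.065·0.54 + 0.196·0.11
      = 0.01225 + 0.0351 + 0.02156 = 0.06891

P(C) ≈ 0.0689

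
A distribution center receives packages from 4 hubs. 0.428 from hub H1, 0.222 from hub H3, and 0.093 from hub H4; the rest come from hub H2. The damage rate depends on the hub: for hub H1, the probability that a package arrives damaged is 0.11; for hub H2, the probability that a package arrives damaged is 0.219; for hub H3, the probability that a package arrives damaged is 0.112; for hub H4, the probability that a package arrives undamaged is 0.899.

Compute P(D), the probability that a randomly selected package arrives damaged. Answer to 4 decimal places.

P(H2) = 1 − (0.428 + 0.222 + 0.093) = 0.257.
P(D|H4) = 1 − 0.899 = 0.101.
P(D) = P(D|H1)·P(H1) + P(D|H2)·P(H2) + P(D|H3)·P(H3) + P(D|H4)·P(H4)
      = 0.11·0.428 + 0.219·0.257 + 0.112·0.222 + 0.101·0.093
      = 0.04708 + 0.056283 + 0.024864 + 0.009393 = 0.13762

P(D) ≈ 0.1376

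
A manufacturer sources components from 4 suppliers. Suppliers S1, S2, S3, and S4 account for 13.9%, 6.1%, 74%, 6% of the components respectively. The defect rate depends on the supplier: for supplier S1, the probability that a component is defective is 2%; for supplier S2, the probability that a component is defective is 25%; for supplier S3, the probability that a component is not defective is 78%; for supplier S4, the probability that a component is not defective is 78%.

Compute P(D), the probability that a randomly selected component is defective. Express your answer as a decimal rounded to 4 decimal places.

0.1940

P(D|S3) = 1 − 0.78 = 0.22.
P(D|S4) = 1 − 0.78 = 0.22.
Summing over the partition,
P(D) = P(D|S1)·P(S1) + P(D|S2)·P(S2) + P(D|S3)·P(S3) + P(D|S4)·P(S4)
      = 0.02·0.139 + 0.25·0.061 + 0.22·0.74 + 0.22·0.06
      = 0.00278 + 0.01525 + 0.1628 + 0.0132 = 0.19403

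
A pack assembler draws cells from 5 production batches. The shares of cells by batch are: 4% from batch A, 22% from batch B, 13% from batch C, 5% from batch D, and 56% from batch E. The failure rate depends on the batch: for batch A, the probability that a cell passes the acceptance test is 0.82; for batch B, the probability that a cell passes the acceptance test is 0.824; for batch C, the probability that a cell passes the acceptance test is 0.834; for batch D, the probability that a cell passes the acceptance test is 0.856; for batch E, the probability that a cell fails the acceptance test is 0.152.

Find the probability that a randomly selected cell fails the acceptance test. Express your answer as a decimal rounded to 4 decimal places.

P(F|A) = 1 − 0.82 = 0.18.
P(F|B) = 1 − 0.824 = 0.176.
P(F|C) = 1 − 0.834 = 0.166.
P(F|D) = 1 − 0.856 = 0.144.
P(F) = P(F|A)·P(A) + P(F|B)·P(B) + P(F|C)·P(C) + P(F|D)·P(D) + P(F|E)·P(E)
      = 0.18·0.04 + 0.176·0.22 + 0.166·0.13 + 0.144·0.05 + 0.152·0.56
      = 0.0072 + 0.03872 + 0.02158 + 0.0072 + 0.08512 = 0.15982

0.1598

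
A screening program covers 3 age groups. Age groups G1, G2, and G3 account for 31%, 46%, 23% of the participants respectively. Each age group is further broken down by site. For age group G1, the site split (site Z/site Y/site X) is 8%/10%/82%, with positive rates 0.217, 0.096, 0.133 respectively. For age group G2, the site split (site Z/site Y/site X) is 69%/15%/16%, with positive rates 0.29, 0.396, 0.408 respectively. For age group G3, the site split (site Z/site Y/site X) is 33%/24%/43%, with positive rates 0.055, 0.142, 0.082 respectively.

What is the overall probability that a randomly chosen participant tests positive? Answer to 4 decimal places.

P(T|G1) = 0.08·0.217 + 0.1·0.096 + 0.82·0.133 = 0.01736 + 0.0096 + 0.10906 = 0.13602
P(T|G2) = 0.69·0.29 + 0.15·0.396 + 0.16·0.408 = 0.2001 + 0.0594 + 0.06528 = 0.32478
P(T|G3) = 0.33·0.055 + 0.24·0.142 + 0.43·0.082 = 0.01815 + 0.03408 + 0.03526 = 0.08749
By total probability over the outer partition,
P(T) = 0.31·0.13602 + 0.46·0.32478 + 0.23·0.08749
      = 0.0421662 + 0.1493988 + 0.0201227 = 0.2116877

P(T) ≈ 0.2117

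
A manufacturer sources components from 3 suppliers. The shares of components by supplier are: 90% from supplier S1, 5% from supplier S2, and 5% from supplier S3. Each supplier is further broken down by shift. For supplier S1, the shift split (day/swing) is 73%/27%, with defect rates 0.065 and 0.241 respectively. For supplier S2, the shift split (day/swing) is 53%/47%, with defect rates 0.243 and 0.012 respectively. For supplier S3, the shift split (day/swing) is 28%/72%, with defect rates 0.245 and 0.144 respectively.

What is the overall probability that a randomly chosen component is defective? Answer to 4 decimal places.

P(D|S1) = 0.73·0.065 + 0.27·0.241 = 0.04745 + 0.06507 = 0.11252
P(D|S2) = 0.53·0.243 + 0.47·0.012 = 0.12879 + 0.00564 = 0.13443
P(D|S3) = 0.28·0.245 + 0.72·0.144 = 0.0686 + 0.10368 = 0.17228
By total probability over the outer partition,
P(D) = 0.9·0.11252 + 0.05·0.13443 + 0.05·0.17228
      = 0.101268 + 0.0067215 + 0.008614 = 0.1166035

P(D) ≈ 0.1166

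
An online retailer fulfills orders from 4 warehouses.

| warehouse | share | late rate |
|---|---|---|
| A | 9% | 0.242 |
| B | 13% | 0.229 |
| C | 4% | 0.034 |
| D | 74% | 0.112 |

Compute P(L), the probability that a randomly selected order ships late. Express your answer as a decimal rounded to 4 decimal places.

By the law of total probability,
P(L) = P(L|A)·P(A) + P(L|B)·P(B) + P(L|C)·P(C) + P(L|D)·P(D)
      = 0.242·0.09 + 0.229·0.13 + 0.034·0.04 + 0.112·0.74
      = 0.02178 + 0.02977 + 0.00136 + 0.08288 = 0.13579

0.1358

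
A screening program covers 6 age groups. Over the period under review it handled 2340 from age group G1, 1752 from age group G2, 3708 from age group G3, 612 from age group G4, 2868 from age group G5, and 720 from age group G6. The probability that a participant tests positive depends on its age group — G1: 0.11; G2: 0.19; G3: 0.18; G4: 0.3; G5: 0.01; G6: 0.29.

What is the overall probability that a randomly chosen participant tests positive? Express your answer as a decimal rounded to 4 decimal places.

0.1399

Total: 2340 + 1752 + 3708 + 612 + 2868 + 720 = 12000.
P(G1) = 2340/12000 = 0.195. P(G2) = 1752/12000 = 0.146. P(G3) = 3708/12000 = 0.309. P(G4) = 612/12000 = 0.051. P(G5) = 2868/12000 = 0.239. P(G6) = 720/12000 = 0.06.
P(T) = P(T|G1)·P(G1) + P(T|G2)·P(G2) + P(T|G3)·P(G3) + P(T|G4)·P(G4) + P(T|G5)·P(G5) + P(T|G6)·P(G6)
      = 0.11·0.195 + 0.19·0.146 + 0.18·0.309 + 0.3·0.051 + 0.01·0.239 + 0.29·0.06
      = 0.02145 + 0.02774 + 0.05562 + 0.0153 + 0.00239 + 0.0174 = 0.1399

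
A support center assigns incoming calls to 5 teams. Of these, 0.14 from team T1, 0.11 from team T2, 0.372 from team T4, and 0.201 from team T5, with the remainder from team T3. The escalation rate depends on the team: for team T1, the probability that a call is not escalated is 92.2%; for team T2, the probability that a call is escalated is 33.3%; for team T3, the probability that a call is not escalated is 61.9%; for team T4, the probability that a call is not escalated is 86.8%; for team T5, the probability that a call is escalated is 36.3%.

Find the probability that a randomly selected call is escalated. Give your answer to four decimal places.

P(T3) = 1 − (0.14 + 0.11 + 0.372 + 0.201) = 0.177.
P(E|T1) = 1 − 0.922 = 0.078.
P(E|T3) = 1 − 0.619 = 0.381.
P(E|T4) = 1 − 0.868 = 0.132.
Summing over the partition,
P(E) = P(E|T1)·P(T1) + P(E|T2)·P(T2) + P(E|T3)·P(T3) + P(E|T4)·P(T4) + P(E|T5)·P(T5)
      = 0.078·0.14 + 0.333·0.11 + 0.381·0.177 + 0.132·0.372 + 0.363·0.201
      = 0.01092 + 0.03663 + 0.067437 + 0.049104 + 0.072963 = 0.237054

P(E) ≈ 0.2371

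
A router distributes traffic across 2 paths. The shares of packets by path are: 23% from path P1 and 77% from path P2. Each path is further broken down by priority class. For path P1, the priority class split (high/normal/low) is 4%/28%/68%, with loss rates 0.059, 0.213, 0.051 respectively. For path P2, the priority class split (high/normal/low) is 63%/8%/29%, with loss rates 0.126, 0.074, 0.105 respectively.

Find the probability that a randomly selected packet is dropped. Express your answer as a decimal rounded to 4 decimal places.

P(L|P1) = 0.04·0.059 + 0.28·0.213 + 0.68·0.051 = 0.00236 + 0.05964 + 0.03468 = 0.09668
P(L|P2) = 0.63·0.126 + 0.08·0.074 + 0.29·0.105 = 0.07938 + 0.00592 + 0.03045 = 0.11575
Then overall,
P(L) = 0.23·0.09668 + 0.77·0.11575
      = 0.0222364 + 0.0891275 = 0.1113639

0.1114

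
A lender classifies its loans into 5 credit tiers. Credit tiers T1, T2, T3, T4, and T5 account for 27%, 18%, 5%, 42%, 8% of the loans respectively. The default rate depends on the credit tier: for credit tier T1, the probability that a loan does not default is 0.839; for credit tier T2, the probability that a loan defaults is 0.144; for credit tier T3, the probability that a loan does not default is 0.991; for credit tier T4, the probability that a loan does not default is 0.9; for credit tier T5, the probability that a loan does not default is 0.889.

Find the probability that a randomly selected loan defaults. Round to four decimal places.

P(D|T1) = 1 − 0.839 = 0.161.
P(D|T3) = 1 − 0.991 = 0.009.
P(D|T4) = 1 − 0.9 = 0.1.
P(D|T5) = 1 − 0.889 = 0.111.
P(D) = P(D|T1)·P(T1) + P(D|T2)·P(T2) + P(D|T3)·P(T3) + P(D|T4)·P(T4) + P(D|T5)·P(T5)
      = 0.161·0.27 + 0.144·0.18 + 0.009·0.05 + 0.1·0.42 + 0.111·0.08
      = 0.04347 + 0.02592 + 0.00045 + 0.042 + 0.00888 = 0.12072

0.1207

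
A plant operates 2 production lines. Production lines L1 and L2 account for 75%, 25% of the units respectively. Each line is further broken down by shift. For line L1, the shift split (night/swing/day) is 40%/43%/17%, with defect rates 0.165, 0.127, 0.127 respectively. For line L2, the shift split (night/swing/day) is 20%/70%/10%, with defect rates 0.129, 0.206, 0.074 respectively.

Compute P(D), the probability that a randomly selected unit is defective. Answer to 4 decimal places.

P(D|L1) = 0.4·0.165 + 0.43·0.127 + 0.17·0.127 = 0.066 + 0.05461 + 0.02159 = 0.1422
P(D|L2) = 0.2·0.129 + 0.7·0.206 + 0.1·0.074 = 0.0258 + 0.1442 + 0.0074 = 0.1774
Then overall,
P(D) = 0.75·0.1422 + 0.25·0.1774
      = 0.10665 + 0.04435 = 0.151

P(D) ≈ 0.1510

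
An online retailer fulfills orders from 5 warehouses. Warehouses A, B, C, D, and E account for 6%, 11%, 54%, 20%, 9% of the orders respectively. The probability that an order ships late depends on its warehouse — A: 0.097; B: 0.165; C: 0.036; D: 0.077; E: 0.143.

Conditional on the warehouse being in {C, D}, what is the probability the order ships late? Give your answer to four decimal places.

Let S = {C, D}.
P(S) = 0.54 + 0.2 = 0.74.
P(L ∩ S) = 0.036·0.54 + 0.077·0.2 = 0.01944 + 0.0154 = 0.03484.
P(L | S) = 0.03484 / 0.74 = 0.047081…

0.0471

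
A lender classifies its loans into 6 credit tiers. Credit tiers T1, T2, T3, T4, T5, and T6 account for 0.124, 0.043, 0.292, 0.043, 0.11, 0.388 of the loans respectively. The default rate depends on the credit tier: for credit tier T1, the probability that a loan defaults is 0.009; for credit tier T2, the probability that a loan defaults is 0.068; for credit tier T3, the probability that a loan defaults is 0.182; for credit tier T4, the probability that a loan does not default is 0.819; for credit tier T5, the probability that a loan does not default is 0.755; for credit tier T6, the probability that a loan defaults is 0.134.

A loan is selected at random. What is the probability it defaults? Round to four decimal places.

P(D) ≈ 0.1439

P(D|T4) = 1 − 0.819 = 0.181.
P(D|T5) = 1 − 0.755 = 0.245.
Summing over the partition,
P(D) = P(D|T1)·P(T1) + P(D|T2)·P(T2) + P(D|T3)·P(T3) + P(D|T4)·P(T4) + P(D|T5)·P(T5) + P(D|T6)·P(T6)
      = 0.009·0.124 + 0.068·0.043 + 0.182·0.292 + 0.181·0.043 + 0.245·0.11 + 0.134·0.388
      = 0.001116 + 0.002924 + 0.053144 + 0.007783 + 0.02695 + 0.051992 = 0.143909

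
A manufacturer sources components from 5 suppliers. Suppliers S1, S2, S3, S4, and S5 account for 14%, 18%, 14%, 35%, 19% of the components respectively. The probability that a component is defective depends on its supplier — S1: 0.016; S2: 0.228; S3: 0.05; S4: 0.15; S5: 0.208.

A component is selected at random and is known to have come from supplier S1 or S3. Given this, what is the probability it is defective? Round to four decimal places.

P(D|S) ≈ 0.0330

Let S = {S1, S3}.
P(S) = 0.14 + 0.14 = 0.28.
P(D ∩ S) = 0.016·0.14 + 0.05·0.14 = 0.00224 + 0.007 = 0.00924.
P(D | S) = 0.00924 / 0.28 = 0.033000…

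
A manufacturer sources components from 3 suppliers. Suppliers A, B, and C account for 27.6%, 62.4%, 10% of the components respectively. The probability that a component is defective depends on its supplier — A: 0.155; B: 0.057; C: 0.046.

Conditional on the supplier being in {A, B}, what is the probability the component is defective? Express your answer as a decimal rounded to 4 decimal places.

Let S = {A, B}.
P(S) = 0.276 + 0.624 = 0.9.
P(D ∩ S) = 0.155·0.276 + 0.057·0.624 = 0.04278 + 0.035568 = 0.078348.
P(D | S) = 0.078348 / 0.9 = 0.087053…

0.0871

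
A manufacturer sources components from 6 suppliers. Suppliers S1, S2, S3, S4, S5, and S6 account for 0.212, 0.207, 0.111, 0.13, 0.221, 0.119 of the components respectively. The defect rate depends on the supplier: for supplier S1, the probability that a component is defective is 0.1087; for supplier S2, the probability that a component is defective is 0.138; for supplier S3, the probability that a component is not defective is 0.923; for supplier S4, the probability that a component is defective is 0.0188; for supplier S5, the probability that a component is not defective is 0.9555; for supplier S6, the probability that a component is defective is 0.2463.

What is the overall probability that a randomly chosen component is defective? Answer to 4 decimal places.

0.1017

P(D|S3) = 1 − 0.923 = 0.077.
P(D|S5) = 1 − 0.9555 = 0.0445.
Using total probability over the partition,
P(D) = P(D|S1)·P(S1) + P(D|S2)·P(S2) + P(D|S3)·P(S3) + P(D|S4)·P(S4) + P(D|S5)·P(S5) + P(D|S6)·P(S6)
      = 0.1087·0.212 + 0.138·0.207 + 0.077·0.111 + 0.0188·0.13 + 0.0445·0.221 + 0.2463·0.119
      = 0.0230444 + 0.028566 + 0.008547 + 0.002444 + 0.0098345 + 0.0293097 = 0.1017456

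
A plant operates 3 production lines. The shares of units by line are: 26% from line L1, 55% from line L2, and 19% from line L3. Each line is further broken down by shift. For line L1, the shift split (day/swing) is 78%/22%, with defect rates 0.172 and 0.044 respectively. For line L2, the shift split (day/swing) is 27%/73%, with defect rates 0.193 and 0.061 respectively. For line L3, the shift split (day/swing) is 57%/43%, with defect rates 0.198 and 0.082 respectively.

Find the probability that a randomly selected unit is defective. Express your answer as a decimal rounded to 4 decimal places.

P(D|L1) = 0.78·0.172 + 0.22·0.044 = 0.13416 + 0.00968 = 0.14384
P(D|L2) = 0.27·0.193 + 0.73·0.061 = 0.05211 + 0.04453 = 0.09664
P(D|L3) = 0.57·0.198 + 0.43·0.082 = 0.11286 + 0.03526 = 0.14812
By total probability over the outer partition,
P(D) = 0.26·0.14384 + 0.55·0.09664 + 0.19·0.14812
      = 0.0373984 + 0.053152 + 0.0281428 = 0.1186932

P(D) ≈ 0.1187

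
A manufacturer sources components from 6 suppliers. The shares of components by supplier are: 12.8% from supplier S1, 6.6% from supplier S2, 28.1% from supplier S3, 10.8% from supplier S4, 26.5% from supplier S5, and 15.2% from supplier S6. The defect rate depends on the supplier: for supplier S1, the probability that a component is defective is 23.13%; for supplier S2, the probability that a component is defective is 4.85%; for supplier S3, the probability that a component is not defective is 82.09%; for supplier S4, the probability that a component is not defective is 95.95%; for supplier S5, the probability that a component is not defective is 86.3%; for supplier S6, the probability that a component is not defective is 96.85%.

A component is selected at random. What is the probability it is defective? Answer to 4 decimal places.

0.1286

P(D|S3) = 1 − 0.8209 = 0.1791.
P(D|S4) = 1 − 0.9595 = 0.0405.
P(D|S5) = 1 − 0.863 = 0.137.
P(D|S6) = 1 − 0.9685 = 0.0315.
P(D) = P(D|S1)·P(S1) + P(D|S2)·P(S2) + P(D|S3)·P(S3) + P(D|S4)·P(S4) + P(D|S5)·P(S5) + P(D|S6)·P(S6)
      = 0.2313·0.128 + 0.0485·0.066 + 0.1791·0.281 + 0.0405·0.108 + 0.137·0.265 + 0.0315·0.152
      = 0.0296064 + 0.003201 + 0.0503271 + 0.004374 + 0.036305 + 0.004788 = 0.1286015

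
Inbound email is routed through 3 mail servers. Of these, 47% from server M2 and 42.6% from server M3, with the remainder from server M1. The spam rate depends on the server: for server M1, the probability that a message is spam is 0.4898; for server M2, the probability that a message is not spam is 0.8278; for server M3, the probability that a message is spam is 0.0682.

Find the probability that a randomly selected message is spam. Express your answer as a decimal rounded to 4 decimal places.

P(S) ≈ 0.1609

P(M1) = 1 − (0.47 + 0.426) = 0.104.
P(S|M2) = 1 − 0.8278 = 0.1722.
Summing over the partition,
P(S) = P(S|M1)·P(M1) + P(S|M2)·P(M2) + P(S|M3)·P(M3)
      = 0.4898·0.104 + 0.1722·0.47 + 0.0682·0.426
      = 0.0509392 + 0.080934 + 0.0290532 = 0.1609264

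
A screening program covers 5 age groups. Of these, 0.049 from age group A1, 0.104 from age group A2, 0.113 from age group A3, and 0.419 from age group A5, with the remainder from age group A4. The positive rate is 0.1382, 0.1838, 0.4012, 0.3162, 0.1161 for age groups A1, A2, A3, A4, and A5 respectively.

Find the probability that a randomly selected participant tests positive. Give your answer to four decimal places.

P(T) ≈ 0.2195

P(A4) = 1 − (0.049 + 0.104 + 0.113 + 0.419) = 0.315.
P(T) = P(T|A1)·P(A1) + P(T|A2)·P(A2) + P(T|A3)·P(A3) + P(T|A4)·P(A4) + P(T|A5)·P(A5)
      = 0.1382·0.049 + 0.1838·0.104 + 0.4012·0.113 + 0.3162·0.315 + 0.1161·0.419
      = 0.0067718 + 0.0191152 + 0.0453356 + 0.099603 + 0.0486459 = 0.2194715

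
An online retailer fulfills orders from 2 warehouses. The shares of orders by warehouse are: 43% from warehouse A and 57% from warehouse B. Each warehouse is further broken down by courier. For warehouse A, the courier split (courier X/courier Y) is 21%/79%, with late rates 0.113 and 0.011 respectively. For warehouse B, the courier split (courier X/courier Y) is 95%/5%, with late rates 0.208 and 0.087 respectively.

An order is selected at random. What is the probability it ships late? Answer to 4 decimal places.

0.1291

P(L|A) = 0.21·0.113 + 0.79·0.011 = 0.02373 + 0.00869 = 0.03242
P(L|B) = 0.95·0.208 + 0.05·0.087 = 0.1976 + 0.00435 = 0.20195
By total probability over the outer partition,
P(L) = 0.43·0.03242 + 0.57·0.20195
      = 0.0139406 + 0.1151115 = 0.1290521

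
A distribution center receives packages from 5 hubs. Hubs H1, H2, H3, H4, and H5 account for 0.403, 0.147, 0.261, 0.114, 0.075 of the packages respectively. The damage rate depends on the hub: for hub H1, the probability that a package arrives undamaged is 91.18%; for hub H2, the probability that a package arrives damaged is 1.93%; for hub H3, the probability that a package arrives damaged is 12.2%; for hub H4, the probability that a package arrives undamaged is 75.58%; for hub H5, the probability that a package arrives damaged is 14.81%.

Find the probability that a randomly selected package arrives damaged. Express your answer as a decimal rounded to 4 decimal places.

P(D|H1) = 1 − 0.9118 = 0.0882.
P(D|H4) = 1 − 0.7558 = 0.2442.
P(D) = P(D|H1)·P(H1) + P(D|H2)·P(H2) + P(D|H3)·P(H3) + P(D|H4)·P(H4) + P(D|H5)·P(H5)
      = 0.0882·0.403 + 0.0193·0.147 + 0.122·0.261 + 0.2442·0.114 + 0.1481·0.075
      = 0.0355446 + 0.0028371 + 0.031842 + 0.0278388 + 0.0111075 = 0.10917

0.1092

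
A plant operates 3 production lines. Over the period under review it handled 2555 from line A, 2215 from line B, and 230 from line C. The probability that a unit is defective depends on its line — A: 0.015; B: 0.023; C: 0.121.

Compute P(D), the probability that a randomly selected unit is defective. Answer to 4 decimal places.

0.0234

Total: 2555 + 2215 + 230 = 5000.
P(A) = 2555/5000 = 0.511. P(B) = 2215/5000 = 0.443. P(C) = 230/5000 = 0.046.
P(D) = P(D|A)·P(A) + P(D|B)·P(B) + P(D|C)·P(C)
      = 0.015·0.511 + 0.023·0.443 + 0.121·0.046
      = 0.007665 + 0.010189 + 0.005566 = 0.02342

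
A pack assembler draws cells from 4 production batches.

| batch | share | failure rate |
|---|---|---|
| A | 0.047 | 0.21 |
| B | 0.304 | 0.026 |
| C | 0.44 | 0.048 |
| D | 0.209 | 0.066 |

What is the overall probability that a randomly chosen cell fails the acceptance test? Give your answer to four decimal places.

0.0527

By the law of total probability,
P(F) = P(F|A)·P(A) + P(F|B)·P(B) + P(F|C)·P(C) + P(F|D)·P(D)
      = 0.21·0.047 + 0.026·0.304 + 0.048·0.44 + 0.066·0.209
      = 0.00987 + 0.007904 + 0.02112 + 0.013794 = 0.052688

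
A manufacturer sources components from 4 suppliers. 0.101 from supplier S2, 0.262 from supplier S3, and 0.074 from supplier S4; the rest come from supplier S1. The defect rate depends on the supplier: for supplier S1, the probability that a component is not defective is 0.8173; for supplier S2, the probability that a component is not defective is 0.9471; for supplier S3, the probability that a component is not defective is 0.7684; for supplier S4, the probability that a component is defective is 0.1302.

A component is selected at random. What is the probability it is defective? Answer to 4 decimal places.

P(D) ≈ 0.1785

P(S1) = 1 − (0.101 + 0.262 + 0.074) = 0.563.
P(D|S1) = 1 − 0.8173 = 0.1827.
P(D|S2) = 1 − 0.9471 = 0.0529.
P(D|S3) = 1 − 0.7684 = 0.2316.
By the law of total probability,
P(D) = P(D|S1)·P(S1) + P(D|S2)·P(S2) + P(D|S3)·P(S3) + P(D|S4)·P(S4)
      = 0.1827·0.563 + 0.0529·0.101 + 0.2316·0.262 + 0.1302·0.074
      = 0.1028601 + 0.0053429 + 0.0606792 + 0.0096348 = 0.178517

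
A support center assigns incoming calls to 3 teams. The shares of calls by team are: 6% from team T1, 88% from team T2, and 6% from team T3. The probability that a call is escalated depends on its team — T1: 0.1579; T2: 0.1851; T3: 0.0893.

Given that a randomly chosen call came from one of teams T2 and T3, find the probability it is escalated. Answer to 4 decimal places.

Let S = {T2, T3}.
P(S) = 0.88 + 0.06 = 0.94.
P(E ∩ S) = 0.1851·0.88 + 0.0893·0.06 = 0.162888 + 0.005358 = 0.168246.
P(E | S) = 0.168246 / 0.94 = 0.178985…

P(E|S) ≈ 0.1790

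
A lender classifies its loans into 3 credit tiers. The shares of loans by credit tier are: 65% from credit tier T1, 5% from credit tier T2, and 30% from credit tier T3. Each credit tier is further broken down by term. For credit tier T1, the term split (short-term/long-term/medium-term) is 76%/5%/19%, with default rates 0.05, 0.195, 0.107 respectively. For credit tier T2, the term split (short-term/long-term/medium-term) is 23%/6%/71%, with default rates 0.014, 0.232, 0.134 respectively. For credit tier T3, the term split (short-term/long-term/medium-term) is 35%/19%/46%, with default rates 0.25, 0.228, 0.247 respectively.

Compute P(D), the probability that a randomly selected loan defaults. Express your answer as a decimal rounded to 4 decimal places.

P(D|T1) = 0.76·0.05 + 0.05·0.195 + 0.19·0.107 = 0.038 + 0.00975 + 0.02033 = 0.06808
P(D|T2) = 0.23·0.014 + 0.06·0.232 + 0.71·0.134 = 0.00322 + 0.01392 + 0.09514 = 0.11228
P(D|T3) = 0.35·0.25 + 0.19·0.228 + 0.46·0.247 = 0.0875 + 0.04332 + 0.11362 = 0.24444
By total probability over the outer partition,
P(D) = 0.65·0.06808 + 0.05·0.11228 + 0.3·0.24444
      = 0.044252 + 0.005614 + 0.073332 = 0.123198

0.1232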